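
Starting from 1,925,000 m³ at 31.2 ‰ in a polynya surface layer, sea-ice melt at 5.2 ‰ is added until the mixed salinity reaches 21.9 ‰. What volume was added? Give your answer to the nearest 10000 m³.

Salt balance: 1,925,000×31.2 + V×5.2 = (1,925,000+V)×21.9
60,060,000 + 5.2V = 42,157,500 + 21.9V
17,902,500 = 16.7V
V = 1,072,005.99 m³

1070000 m³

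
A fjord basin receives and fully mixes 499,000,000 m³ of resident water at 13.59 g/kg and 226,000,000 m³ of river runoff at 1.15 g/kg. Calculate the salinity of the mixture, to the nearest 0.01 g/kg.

Mass of salt is conserved:
salt = 499,000,000×13.59 + 226,000,000×1.15 = 6,781,410,000 + 259,900,000 = 7,041,310,000
volume = 499,000,000 + 226,000,000 = 725,000,000 m³
S = 7,041,310,000 / 725,000,000 = 9.7122 g/kg

9.71 g/kg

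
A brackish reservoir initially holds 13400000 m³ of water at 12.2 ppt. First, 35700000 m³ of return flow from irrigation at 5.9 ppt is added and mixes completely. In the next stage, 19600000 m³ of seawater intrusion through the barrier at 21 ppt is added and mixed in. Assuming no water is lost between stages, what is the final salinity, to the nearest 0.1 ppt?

11.4 ppt

Conserving salt mass:
Initial salt = 13,400,000×12.2 = 163,480,000
After stage 1: salt = 163,480,000 + 35,700,000×5.9 = 374,110,000; volume = 49,100,000 m³; S = 7.619 ppt
After stage 2: salt = 374,110,000 + 19,600,000×21 = 785,710,000; volume = 68,700,000 m³
S = 785,710,000 / 68,700,000 = 11.4368 ppt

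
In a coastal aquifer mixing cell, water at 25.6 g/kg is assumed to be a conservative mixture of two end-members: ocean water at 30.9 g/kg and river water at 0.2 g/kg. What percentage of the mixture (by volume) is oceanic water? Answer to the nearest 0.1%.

Let g be the oceanic fraction. Salt balance per unit volume:
g×30.9 + (1−g)×0.2 = 25.6
g = (25.6 − 0.2) / (30.9 − 0.2) = 25.4/30.7 = 0.8274

82.7%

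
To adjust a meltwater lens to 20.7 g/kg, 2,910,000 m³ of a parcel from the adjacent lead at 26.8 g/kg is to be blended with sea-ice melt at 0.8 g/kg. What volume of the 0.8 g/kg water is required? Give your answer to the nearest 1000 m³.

892000 m³

Salt balance: 2,910,000×26.8 + V×0.8 = (2,910,000+V)×20.7
77,988,000 + 0.8V = 60,237,000 + 20.7V
17,751,000 = 19.9V
V = 892,010.05 m³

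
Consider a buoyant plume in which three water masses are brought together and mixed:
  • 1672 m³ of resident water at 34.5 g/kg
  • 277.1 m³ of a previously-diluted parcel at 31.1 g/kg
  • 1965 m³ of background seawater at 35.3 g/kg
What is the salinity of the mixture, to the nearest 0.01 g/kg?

Salt balance:
salt = 1,672×34.5 + 277.1×31.1 + 1,965×35.3 = 57,684 + 8,617.81 + 69,364.5 = 135,666.31
volume = 1,672 + 277.1 + 1,965 = 3,914.1 m³
S = 135,666.31 / 3,914.1 = 34.6609 g/kg

34.66 g/kg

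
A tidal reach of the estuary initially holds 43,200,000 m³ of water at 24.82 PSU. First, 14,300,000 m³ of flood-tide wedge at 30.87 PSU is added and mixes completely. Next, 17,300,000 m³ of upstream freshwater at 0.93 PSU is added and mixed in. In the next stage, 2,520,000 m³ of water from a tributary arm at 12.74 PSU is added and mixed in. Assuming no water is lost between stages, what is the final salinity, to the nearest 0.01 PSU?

Salt balance:
Initial salt = 43,200,000×24.82 = 1,072,224,000
After stage 1: salt = 1,072,224,000 + 14,300,000×30.87 = 1,513,665,000; volume = 57,500,000 m³; S = 26.325 PSU
After stage 2: salt = 1,513,665,000 + 17,300,000×0.93 = 1,529,754,000; volume = 74,800,000 m³; S = 20.451 PSU
After stage 3: salt = 1,529,754,000 + 2,520,000×12.74 = 1,561,858,800; volume = 77,320,000 m³
S = 1,561,858,800 / 77,320,000 = 20.1999 PSU

20.20 PSU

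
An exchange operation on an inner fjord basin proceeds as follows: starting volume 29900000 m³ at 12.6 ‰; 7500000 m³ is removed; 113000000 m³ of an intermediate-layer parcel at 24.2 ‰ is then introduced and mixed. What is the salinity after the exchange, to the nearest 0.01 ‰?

22.28 ‰

Remaining after removal: 22,400,000 m³ at 12.6 ‰ (salt = 282,240,000)
After addition: salt = 282,240,000 + 113,000,000×24.2 = 3,016,840,000; volume = 135,400,000 m³
S = 3,016,840,000 / 135,400,000 = 22.2809 ‰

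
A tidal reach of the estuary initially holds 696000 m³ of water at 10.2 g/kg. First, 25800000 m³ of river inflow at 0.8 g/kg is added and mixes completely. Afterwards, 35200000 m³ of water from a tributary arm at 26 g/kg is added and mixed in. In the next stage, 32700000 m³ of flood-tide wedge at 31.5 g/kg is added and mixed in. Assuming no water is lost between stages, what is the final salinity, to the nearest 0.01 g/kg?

Conserving salt mass:
Initial salt = 696,000×10.2 = 7,099,200
After stage 1: salt = 7,099,200 + 25,800,000×0.8 = 27,739,200; volume = 26,496,000 m³; S = 1.047 g/kg
After stage 2: salt = 27,739,200 + 35,200,000×26 = 942,939,200; volume = 61,696,000 m³; S = 15.284 g/kg
After stage 3: salt = 942,939,200 + 32,700,000×31.5 = 1,972,989,200; volume = 94,396,000 m³
S = 1,972,989,200 / 94,396,000 = 20.9012 g/kg

20.90 g/kg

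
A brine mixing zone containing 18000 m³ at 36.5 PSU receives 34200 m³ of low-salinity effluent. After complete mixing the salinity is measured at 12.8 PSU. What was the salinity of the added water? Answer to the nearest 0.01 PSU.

Salt balance: 18,000×36.5 + 34,200×S = 52,200×12.8
657,000 + 34,200·S = 668,160
S = (668,160 − 657,000) / 34,200 = 0.3263 PSU

0.33 PSU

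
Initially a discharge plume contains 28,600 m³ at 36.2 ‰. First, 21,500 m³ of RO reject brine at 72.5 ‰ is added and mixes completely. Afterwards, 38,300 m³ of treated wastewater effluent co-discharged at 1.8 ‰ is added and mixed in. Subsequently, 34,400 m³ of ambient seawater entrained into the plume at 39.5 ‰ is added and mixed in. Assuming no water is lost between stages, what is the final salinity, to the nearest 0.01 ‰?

Weighted by volume,
Initial salt = 28,600×36.2 = 1,035,320
After stage 1: salt = 1,035,320 + 21,500×72.5 = 2,594,070; volume = 50,100 m³; S = 51.778 ‰
After stage 2: salt = 2,594,070 + 38,300×1.8 = 2,663,010; volume = 88,400 m³; S = 30.125 ‰
After stage 3: salt = 2,663,010 + 34,400×39.5 = 4,021,810; volume = 122,800 m³
S = 4,021,810 / 122,800 = 32.7509 ‰

32.75 ‰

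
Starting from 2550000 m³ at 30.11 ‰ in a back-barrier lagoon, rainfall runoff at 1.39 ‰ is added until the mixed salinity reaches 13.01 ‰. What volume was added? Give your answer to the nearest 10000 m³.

3750000 m³

Salt balance: 2,550,000×30.11 + V×1.39 = (2,550,000+V)×13.01
76,780,500 + 1.39V = 33,175,500 + 13.01V
43,605,000 = 11.62V
V = 3,752,581.76 m³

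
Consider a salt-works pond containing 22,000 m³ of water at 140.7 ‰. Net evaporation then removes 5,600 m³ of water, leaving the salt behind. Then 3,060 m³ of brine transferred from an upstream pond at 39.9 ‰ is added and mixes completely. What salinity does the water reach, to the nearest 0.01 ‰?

165.34 ‰

After evaporation: salt = 22,000×140.7 = 3,095,400; volume = 22,000 − 5,600 = 16,400 m³
After mixing: salt = 3,095,400 + 3,060×39.9 = 3,217,494; volume = 16,400 + 3,060 = 19,460 m³
S = 3,217,494 / 19,460 = 165.3388 ‰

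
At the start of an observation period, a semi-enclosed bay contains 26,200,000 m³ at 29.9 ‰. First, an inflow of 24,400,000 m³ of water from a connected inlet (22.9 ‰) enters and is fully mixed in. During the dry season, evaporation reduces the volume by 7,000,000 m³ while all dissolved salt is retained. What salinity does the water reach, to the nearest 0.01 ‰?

30.78 ‰

After mixing: salt = 26,200,000×29.9 + 24,400,000×22.9 = 1,342,140,000; volume = 50,600,000 m³
After evaporation: salt unchanged = 1,342,140,000; volume = 50,600,000 − 7,000,000 = 43,600,000 m³
S = 1,342,140,000 / 43,600,000 = 30.783 ‰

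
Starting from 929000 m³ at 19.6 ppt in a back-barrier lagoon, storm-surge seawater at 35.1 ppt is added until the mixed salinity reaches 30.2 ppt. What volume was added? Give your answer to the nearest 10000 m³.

2010000 m³

Salt balance: 929,000×19.6 + V×35.1 = (929,000+V)×30.2
18,208,400 + 35.1V = 28,055,800 + 30.2V
9,847,400 = 4.9V
V = 2,009,673.47 m³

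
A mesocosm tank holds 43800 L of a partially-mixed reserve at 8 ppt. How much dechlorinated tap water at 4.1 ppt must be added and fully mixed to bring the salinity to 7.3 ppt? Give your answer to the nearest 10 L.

Salt balance: 43,800×8 + V×4.1 = (43,800+V)×7.3
350,400 + 4.1V = 319,740 + 7.3V
30,660 = 3.2V
V = 9,581.25 L

9580 L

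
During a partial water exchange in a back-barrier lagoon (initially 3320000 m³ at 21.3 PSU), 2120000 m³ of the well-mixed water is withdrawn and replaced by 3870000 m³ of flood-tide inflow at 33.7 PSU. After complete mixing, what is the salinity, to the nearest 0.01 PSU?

30.77 PSU

Remaining after removal: 1,200,000 m³ at 21.3 PSU (salt = 25,560,000)
After addition: salt = 25,560,000 + 3,870,000×33.7 = 155,979,000; volume = 5,070,000 m³
S = 155,979,000 / 5,070,000 = 30.7651 PSU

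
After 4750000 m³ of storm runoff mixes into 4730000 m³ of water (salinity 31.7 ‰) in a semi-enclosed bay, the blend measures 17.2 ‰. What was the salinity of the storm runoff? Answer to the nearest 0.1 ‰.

Salt balance: 4,730,000×31.7 + 4,750,000×S = 9,480,000×17.2
149,941,000 + 4,750,000·S = 163,056,000
S = (163,056,000 − 149,941,000) / 4,750,000 = 2.7611 ‰

2.8 ‰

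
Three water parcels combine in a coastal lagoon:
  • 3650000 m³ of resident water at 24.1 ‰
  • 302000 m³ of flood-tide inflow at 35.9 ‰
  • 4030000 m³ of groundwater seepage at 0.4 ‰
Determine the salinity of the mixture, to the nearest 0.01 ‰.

12.58 ‰

By conservation of dissolved salt,
salt = 3,650,000×24.1 + 302,000×35.9 + 4,030,000×0.4 = 87,965,000 + 10,841,800 + 1,612,000 = 100,418,800
volume = 3,650,000 + 302,000 + 4,030,000 = 7,982,000 m³
S = 100,418,800 / 7,982,000 = 12.5807 ‰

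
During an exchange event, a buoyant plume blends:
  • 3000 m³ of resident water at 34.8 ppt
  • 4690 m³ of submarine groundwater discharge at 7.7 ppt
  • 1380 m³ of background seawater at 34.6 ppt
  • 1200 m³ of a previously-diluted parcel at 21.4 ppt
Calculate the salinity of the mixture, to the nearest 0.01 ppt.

20.83 ppt

Salt balance:
salt = 3,000×34.8 + 4,690×7.7 + 1,380×34.6 + 1,200×21.4 = 104,400 + 36,113 + 47,748 + 25,680 = 213,941
volume = 3,000 + 4,690 + 1,380 + 1,200 = 10,270 m³
S = 213,941 / 10,270 = 20.8316 ppt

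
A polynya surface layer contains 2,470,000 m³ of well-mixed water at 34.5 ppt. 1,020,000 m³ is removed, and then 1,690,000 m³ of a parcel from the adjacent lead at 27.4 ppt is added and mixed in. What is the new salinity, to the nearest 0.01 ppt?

30.68 ppt

Remaining after removal: 1,450,000 m³ at 34.5 ppt (salt = 50,025,000)
After addition: salt = 50,025,000 + 1,690,000×27.4 = 96,331,000; volume = 3,140,000 m³
S = 96,331,000 / 3,140,000 = 30.6787 ppt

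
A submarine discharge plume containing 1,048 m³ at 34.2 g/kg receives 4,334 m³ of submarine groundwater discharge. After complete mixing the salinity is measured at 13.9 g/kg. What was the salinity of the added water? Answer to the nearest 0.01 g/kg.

8.99 g/kg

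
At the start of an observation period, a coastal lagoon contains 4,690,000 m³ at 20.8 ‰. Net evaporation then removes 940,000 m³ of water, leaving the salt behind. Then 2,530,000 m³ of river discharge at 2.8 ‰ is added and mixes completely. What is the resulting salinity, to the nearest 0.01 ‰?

After evaporation: salt = 4,690,000×20.8 = 97,552,000; volume = 4,690,000 − 940,000 = 3,750,000 m³
After mixing: salt = 97,552,000 + 2,530,000×2.8 = 104,636,000; volume = 3,750,000 + 2,530,000 = 6,280,000 m³
S = 104,636,000 / 6,280,000 = 16.6618 ‰

16.66 ‰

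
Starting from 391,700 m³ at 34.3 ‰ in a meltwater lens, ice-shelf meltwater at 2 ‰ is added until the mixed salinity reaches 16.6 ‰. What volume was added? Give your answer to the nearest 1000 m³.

Salt balance: 391,700×34.3 + V×2 = (391,700+V)×16.6
13,435,310 + 2V = 6,502,220 + 16.6V
6,933,090 = 14.6V
V = 474,869.18 m³

475000 m³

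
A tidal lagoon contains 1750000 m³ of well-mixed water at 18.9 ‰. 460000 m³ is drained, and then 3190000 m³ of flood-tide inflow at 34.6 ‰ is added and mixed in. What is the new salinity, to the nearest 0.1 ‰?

30.1 ‰

Remaining after removal: 1,290,000 m³ at 18.9 ‰ (salt = 24,381,000)
After addition: salt = 24,381,000 + 3,190,000×34.6 = 134,755,000; volume = 4,480,000 m³
S = 134,755,000 / 4,480,000 = 30.0792 ‰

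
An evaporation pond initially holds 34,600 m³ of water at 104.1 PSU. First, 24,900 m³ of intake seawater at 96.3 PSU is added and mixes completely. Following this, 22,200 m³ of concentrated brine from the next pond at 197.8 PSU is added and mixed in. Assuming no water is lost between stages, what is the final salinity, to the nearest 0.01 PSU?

Mass of salt is conserved:
Initial salt = 34,600×104.1 = 3,601,860
After stage 1: salt = 3,601,860 + 24,900×96.3 = 5,999,730; volume = 59,500 m³; S = 100.836 PSU
After stage 2: salt = 5,999,730 + 22,200×197.8 = 10,390,890; volume = 81,700 m³
S = 10,390,890 / 81,700 = 127.1835 PSU

127.18 PSU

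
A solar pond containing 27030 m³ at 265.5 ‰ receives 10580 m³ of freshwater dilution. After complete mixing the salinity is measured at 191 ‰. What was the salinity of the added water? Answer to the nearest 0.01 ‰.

0.67 ‰

Salt balance: 27,030×265.5 + 10,580×S = 37,610×191
7,176,465 + 10,580·S = 7,183,510
S = (7,183,510 − 7,176,465) / 10,580 = 0.6659 ‰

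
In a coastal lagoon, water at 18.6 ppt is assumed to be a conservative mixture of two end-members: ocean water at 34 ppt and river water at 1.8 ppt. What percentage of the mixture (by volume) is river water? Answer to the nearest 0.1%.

47.8%

Let f be the freshwater fraction. Salt balance per unit volume:
f×1.8 + (1−f)×34 = 18.6
f = (34 − 18.6) / (34 − 1.8) = 15.4/32.2 = 0.4783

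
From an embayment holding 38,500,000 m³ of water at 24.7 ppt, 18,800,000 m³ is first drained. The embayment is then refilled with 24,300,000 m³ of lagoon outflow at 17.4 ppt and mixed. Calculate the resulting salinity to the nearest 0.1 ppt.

20.7 ppt

Remaining after removal: 19,700,000 m³ at 24.7 ppt (salt = 486,590,000)
After addition: salt = 486,590,000 + 24,300,000×17.4 = 909,410,000; volume = 44,000,000 m³
S = 909,410,000 / 44,000,000 = 20.6684 ppt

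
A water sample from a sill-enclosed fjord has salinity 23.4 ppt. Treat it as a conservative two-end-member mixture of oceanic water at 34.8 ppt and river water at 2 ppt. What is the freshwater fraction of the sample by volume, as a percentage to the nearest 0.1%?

34.8%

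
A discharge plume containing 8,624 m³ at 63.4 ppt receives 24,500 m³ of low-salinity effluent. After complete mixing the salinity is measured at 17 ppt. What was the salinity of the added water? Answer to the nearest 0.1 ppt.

0.7 ppt

Salt balance: 8,624×63.4 + 24,500×S = 33,124×17
546,761.6 + 24,500·S = 563,108
S = (563,108 − 546,761.6) / 24,500 = 0.6672 ppt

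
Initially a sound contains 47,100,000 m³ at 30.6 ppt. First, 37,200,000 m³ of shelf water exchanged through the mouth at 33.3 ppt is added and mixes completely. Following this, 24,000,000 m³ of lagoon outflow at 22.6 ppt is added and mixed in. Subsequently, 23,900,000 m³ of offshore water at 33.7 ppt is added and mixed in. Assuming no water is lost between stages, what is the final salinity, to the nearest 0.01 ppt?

30.47 ppt

Weighted by volume,
Initial salt = 47,100,000×30.6 = 1,441,260,000
After stage 1: salt = 1,441,260,000 + 37,200,000×33.3 = 2,680,020,000; volume = 84,300,000 m³; S = 31.791 ppt
After stage 2: salt = 2,680,020,000 + 24,000,000×22.6 = 3,222,420,000; volume = 108,300,000 m³; S = 29.755 ppt
After stage 3: salt = 3,222,420,000 + 23,900,000×33.7 = 4,027,850,000; volume = 132,200,000 m³
S = 4,027,850,000 / 132,200,000 = 30.4679 ppt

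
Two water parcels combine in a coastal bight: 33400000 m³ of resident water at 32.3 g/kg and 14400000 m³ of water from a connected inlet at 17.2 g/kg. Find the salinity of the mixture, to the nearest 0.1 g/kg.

Mass of salt is conserved:
salt = 33,400,000×32.3 + 14,400,000×17.2 = 1,078,820,000 + 247,680,000 = 1,326,500,000
volume = 33,400,000 + 14,400,000 = 47,800,000 m³
S = 1,326,500,000 / 47,800,000 = 27.751 g/kg

27.8 g/kg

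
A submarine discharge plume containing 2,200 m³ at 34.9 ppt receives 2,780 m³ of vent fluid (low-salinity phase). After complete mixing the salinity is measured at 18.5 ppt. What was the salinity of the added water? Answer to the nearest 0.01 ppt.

5.52 ppt

Salt balance: 2,200×34.9 + 2,780×S = 4,980×18.5
76,780 + 2,780·S = 92,130
S = (92,130 − 76,780) / 2,780 = 5.5216 ppt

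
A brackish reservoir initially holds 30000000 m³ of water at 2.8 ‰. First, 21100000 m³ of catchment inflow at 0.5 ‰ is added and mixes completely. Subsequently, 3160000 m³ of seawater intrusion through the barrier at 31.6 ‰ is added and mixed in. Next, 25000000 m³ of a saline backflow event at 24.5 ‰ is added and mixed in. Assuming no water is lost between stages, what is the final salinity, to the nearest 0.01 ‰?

10.18 ‰

Weighted by volume,
Initial salt = 30,000,000×2.8 = 84,000,000
After stage 1: salt = 84,000,000 + 21,100,000×0.5 = 94,550,000; volume = 51,100,000 m³; S = 1.85 ‰
After stage 2: salt = 94,550,000 + 3,160,000×31.6 = 194,406,000; volume = 54,260,000 m³; S = 3.583 ‰
After stage 3: salt = 194,406,000 + 25,000,000×24.5 = 806,906,000; volume = 79,260,000 m³
S = 806,906,000 / 79,260,000 = 10.1805 ‰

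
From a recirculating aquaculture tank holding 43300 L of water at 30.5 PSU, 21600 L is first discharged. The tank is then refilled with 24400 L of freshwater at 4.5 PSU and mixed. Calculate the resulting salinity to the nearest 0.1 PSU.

16.7 PSU

Remaining after removal: 21,700 L at 30.5 PSU (salt = 661,850)
After addition: salt = 661,850 + 24,400×4.5 = 771,650; volume = 46,100 L
S = 771,650 / 46,100 = 16.7386 PSU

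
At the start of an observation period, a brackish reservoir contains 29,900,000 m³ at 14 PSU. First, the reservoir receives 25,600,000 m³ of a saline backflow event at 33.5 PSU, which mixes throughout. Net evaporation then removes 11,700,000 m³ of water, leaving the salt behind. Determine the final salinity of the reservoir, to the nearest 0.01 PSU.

After mixing: salt = 29,900,000×14 + 25,600,000×33.5 = 1,276,200,000; volume = 55,500,000 m³
After evaporation: salt unchanged = 1,276,200,000; volume = 55,500,000 − 11,700,000 = 43,800,000 m³
S = 1,276,200,000 / 43,800,000 = 29.137 PSU

29.14 PSU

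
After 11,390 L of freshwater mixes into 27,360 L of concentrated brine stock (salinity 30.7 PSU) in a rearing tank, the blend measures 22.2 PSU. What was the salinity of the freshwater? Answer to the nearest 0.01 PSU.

1.78 PSU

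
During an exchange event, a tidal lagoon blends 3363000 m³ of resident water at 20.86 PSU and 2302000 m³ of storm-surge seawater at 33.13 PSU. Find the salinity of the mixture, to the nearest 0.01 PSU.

25.85 PSU

Conserving salt mass:
salt = 3,363,000×20.86 + 2,302,000×33.13 = 70,152,180 + 76,265,260 = 146,417,440
volume = 3,363,000 + 2,302,000 = 5,665,000 m³
S = 146,417,440 / 5,665,000 = 25.846 PSU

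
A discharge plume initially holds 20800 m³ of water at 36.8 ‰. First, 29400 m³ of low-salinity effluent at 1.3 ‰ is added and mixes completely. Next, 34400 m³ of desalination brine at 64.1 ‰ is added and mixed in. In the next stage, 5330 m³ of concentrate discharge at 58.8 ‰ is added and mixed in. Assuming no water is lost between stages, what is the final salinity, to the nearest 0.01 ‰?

36.94 ‰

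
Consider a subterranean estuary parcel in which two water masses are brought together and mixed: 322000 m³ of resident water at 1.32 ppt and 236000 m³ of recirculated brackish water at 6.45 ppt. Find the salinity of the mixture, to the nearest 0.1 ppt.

3.5 ppt

Weighted by volume,
salt = 322,000×1.32 + 236,000×6.45 = 425,040 + 1,522,200 = 1,947,240
volume = 322,000 + 236,000 = 558,000 m³
S = 1,947,240 / 558,000 = 3.49 ppt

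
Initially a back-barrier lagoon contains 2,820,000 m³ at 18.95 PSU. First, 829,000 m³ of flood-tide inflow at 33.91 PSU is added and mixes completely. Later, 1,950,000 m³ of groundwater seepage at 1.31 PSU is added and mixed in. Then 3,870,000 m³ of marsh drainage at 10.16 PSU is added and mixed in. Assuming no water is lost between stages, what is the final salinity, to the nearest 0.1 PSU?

13.0 PSU

Conserving salt mass:
Initial salt = 2,820,000×18.95 = 53,439,000
After stage 1: salt = 53,439,000 + 829,000×33.91 = 81,550,390; volume = 3,649,000 m³; S = 22.349 PSU
After stage 2: salt = 81,550,390 + 1,950,000×1.31 = 84,104,890; volume = 5,599,000 m³; S = 15.021 PSU
After stage 3: salt = 84,104,890 + 3,870,000×10.16 = 123,424,090; volume = 9,469,000 m³
S = 123,424,090 / 9,469,000 = 13.0345 PSU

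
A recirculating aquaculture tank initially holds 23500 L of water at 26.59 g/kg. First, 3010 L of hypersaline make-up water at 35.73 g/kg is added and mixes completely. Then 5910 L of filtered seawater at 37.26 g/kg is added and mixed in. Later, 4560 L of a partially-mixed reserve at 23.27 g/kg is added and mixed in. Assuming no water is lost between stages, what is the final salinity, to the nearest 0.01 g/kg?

28.63 g/kg

Mass of salt is conserved:
Initial salt = 23,500×26.59 = 624,865
After stage 1: salt = 624,865 + 3,010×35.73 = 732,412.3; volume = 26,510 L; S = 27.628 g/kg
After stage 2: salt = 732,412.3 + 5,910×37.26 = 952,618.9; volume = 32,420 L; S = 29.384 g/kg
After stage 3: salt = 952,618.9 + 4,560×23.27 = 1,058,730.1; volume = 36,980 L
S = 1,058,730.1 / 36,980 = 28.6298 g/kg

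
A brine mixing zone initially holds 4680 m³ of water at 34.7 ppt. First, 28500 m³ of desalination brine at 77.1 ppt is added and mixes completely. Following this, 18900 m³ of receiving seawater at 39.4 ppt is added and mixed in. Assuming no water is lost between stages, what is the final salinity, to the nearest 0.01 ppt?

59.61 ppt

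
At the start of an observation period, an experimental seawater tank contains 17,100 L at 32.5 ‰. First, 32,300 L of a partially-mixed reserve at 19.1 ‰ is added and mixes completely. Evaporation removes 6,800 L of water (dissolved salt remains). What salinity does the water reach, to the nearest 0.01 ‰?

27.53 ‰

After mixing: salt = 17,100×32.5 + 32,300×19.1 = 1,172,680; volume = 49,400 L
After evaporation: salt unchanged = 1,172,680; volume = 49,400 − 6,800 = 42,600 L
S = 1,172,680 / 42,600 = 27.5277 ‰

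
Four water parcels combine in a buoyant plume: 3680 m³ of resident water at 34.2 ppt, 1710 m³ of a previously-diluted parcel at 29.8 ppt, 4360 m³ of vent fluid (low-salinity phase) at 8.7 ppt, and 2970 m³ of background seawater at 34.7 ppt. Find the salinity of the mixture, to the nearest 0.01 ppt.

24.98 ppt

Salt balance:
salt = 3,680×34.2 + 1,710×29.8 + 4,360×8.7 + 2,970×34.7 = 125,856 + 50,958 + 37,932 + 103,059 = 317,805
volume = 3,680 + 1,710 + 4,360 + 2,970 = 12,720 m³
S = 317,805 / 12,720 = 24.9847 ppt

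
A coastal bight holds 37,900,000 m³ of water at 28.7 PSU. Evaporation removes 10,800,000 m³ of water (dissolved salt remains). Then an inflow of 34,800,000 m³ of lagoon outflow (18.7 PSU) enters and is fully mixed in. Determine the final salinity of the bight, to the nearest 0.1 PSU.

After evaporation: salt = 37,900,000×28.7 = 1,087,730,000; volume = 37,900,000 − 10,800,000 = 27,100,000 m³
After mixing: salt = 1,087,730,000 + 34,800,000×18.7 = 1,738,490,000; volume = 27,100,000 + 34,800,000 = 61,900,000 m³
S = 1,738,490,000 / 61,900,000 = 28.0855 PSU

28.1 PSU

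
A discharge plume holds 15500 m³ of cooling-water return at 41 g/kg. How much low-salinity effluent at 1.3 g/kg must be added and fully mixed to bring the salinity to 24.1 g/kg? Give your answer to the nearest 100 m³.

11500 m³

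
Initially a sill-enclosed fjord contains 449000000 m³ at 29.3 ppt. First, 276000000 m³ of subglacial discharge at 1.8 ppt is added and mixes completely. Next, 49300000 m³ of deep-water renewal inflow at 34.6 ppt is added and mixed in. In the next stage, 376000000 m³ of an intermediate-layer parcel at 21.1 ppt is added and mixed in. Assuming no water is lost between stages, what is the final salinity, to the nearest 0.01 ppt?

Weighted by volume,
Initial salt = 449,000,000×29.3 = 13,155,700,000
After stage 1: salt = 13,155,700,000 + 276,000,000×1.8 = 13,652,500,000; volume = 725,000,000 m³; S = 18.831 ppt
After stage 2: salt = 13,652,500,000 + 49,300,000×34.6 = 15,358,280,000; volume = 774,300,000 m³; S = 19.835 ppt
After stage 3: salt = 15,358,280,000 + 376,000,000×21.1 = 23,291,880,000; volume = 1,150,300,000 m³
S = 23,291,880,000 / 1,150,300,000 = 20.2485 ppt

20.25 ppt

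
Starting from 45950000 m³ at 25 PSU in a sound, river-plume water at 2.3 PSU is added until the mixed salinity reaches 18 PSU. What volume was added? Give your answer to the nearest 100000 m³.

Salt balance: 45,950,000×25 + V×2.3 = (45,950,000+V)×18
1,148,750,000 + 2.3V = 827,100,000 + 18V
321,650,000 = 15.7V
V = 20,487,261.15 m³

20500000 m³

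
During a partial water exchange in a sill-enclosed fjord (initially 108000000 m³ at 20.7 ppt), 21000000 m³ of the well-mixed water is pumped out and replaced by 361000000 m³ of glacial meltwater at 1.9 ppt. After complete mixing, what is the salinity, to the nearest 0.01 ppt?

5.55 ppt

Remaining after removal: 87,000,000 m³ at 20.7 ppt (salt = 1,800,900,000)
After addition: salt = 1,800,900,000 + 361,000,000×1.9 = 2,486,800,000; volume = 448,000,000 m³
S = 2,486,800,000 / 448,000,000 = 5.5509 ppt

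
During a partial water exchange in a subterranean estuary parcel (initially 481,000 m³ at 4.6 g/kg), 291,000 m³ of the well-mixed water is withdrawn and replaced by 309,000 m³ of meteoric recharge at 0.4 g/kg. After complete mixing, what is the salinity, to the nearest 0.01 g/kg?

2.00 g/kg

Remaining after removal: 190,000 m³ at 4.6 g/kg (salt = 874,000)
After addition: salt = 874,000 + 309,000×0.4 = 997,600; volume = 499,000 m³
S = 997,600 / 499,000 = 1.9992 g/kg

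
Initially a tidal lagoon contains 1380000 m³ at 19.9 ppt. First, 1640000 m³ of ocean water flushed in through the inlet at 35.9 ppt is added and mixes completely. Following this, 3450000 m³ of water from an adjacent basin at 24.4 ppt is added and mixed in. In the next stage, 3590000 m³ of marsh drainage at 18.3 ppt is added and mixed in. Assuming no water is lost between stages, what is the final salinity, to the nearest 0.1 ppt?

23.5 ppt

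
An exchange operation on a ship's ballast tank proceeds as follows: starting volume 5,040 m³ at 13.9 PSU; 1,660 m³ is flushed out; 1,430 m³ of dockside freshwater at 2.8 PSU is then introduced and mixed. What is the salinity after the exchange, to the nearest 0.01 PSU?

Remaining after removal: 3,380 m³ at 13.9 PSU (salt = 46,982)
After addition: salt = 46,982 + 1,430×2.8 = 50,986; volume = 4,810 m³
S = 50,986 / 4,810 = 10.6 PSU

10.60 PSU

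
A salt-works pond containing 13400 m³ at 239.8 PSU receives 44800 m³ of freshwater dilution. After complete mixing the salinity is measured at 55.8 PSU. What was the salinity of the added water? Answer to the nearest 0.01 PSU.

0.76 PSU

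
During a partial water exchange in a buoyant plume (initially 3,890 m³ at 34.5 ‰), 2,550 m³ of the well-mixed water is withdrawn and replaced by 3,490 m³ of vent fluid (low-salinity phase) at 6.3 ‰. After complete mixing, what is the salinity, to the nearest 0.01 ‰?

14.12 ‰

Remaining after removal: 1,340 m³ at 34.5 ‰ (salt = 46,230)
After addition: salt = 46,230 + 3,490×6.3 = 68,217; volume = 4,830 m³
S = 68,217 / 4,830 = 14.1236 ‰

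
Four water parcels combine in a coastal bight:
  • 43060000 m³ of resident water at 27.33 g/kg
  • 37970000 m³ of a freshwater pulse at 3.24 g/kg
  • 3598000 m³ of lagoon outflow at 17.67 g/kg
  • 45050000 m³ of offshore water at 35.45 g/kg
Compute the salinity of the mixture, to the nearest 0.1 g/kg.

22.8 g/kg

Weighted by volume,
salt = 43,060,000×27.33 + 37,970,000×3.24 + 3,598,000×17.67 + 45,050,000×35.45 = 1,176,829,800 + 123,022,800 + 63,576,660 + 1,597,022,500 = 2,960,451,760
volume = 43,060,000 + 37,970,000 + 3,598,000 + 45,050,000 = 129,678,000 m³
S = 2,960,451,760 / 129,678,000 = 22.829 g/kg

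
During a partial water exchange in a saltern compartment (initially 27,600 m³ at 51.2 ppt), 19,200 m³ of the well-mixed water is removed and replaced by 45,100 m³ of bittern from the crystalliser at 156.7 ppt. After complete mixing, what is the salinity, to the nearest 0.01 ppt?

Remaining after removal: 8,400 m³ at 51.2 ppt (salt = 430,080)
After addition: salt = 430,080 + 45,100×156.7 = 7,497,250; volume = 53,500 m³
S = 7,497,250 / 53,500 = 140.1355 ppt

140.14 ppt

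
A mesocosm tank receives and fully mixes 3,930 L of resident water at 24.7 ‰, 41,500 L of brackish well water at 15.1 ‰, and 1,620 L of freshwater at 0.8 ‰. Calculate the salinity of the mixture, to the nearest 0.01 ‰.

Total salt / total volume:
salt = 3,930×24.7 + 41,500×15.1 + 1,620×0.8 = 97,071 + 626,650 + 1,296 = 725,017
volume = 3,930 + 41,500 + 1,620 = 47,050 L
S = 725,017 / 47,050 = 15.4095 ‰

15.41 ‰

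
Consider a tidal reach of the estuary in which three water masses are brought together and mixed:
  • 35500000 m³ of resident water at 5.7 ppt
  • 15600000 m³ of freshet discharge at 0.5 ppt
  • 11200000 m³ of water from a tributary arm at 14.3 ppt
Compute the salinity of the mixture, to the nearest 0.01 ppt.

5.94 ppt

Weighted by volume,
salt = 35,500,000×5.7 + 15,600,000×0.5 + 11,200,000×14.3 = 202,350,000 + 7,800,000 + 160,160,000 = 370,310,000
volume = 35,500,000 + 15,600,000 + 11,200,000 = 62,300,000 m³
S = 370,310,000 / 62,300,000 = 5.944 ppt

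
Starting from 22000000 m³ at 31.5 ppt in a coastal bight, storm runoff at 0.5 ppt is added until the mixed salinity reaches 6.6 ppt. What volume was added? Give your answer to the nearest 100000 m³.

89800000 m³

Salt balance: 22,000,000×31.5 + V×0.5 = (22,000,000+V)×6.6
693,000,000 + 0.5V = 145,200,000 + 6.6V
547,800,000 = 6.1V
V = 89,803,278.69 m³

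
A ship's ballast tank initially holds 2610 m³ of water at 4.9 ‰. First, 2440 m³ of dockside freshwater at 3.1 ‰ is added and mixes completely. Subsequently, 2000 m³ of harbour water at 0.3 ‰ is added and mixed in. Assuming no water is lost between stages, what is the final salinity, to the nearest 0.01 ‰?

2.97 ‰

Total salt / total volume:
Initial salt = 2,610×4.9 = 12,789
After stage 1: salt = 12,789 + 2,440×3.1 = 20,353; volume = 5,050 m³; S = 4.03 ‰
After stage 2: salt = 20,353 + 2,000×0.3 = 20,953; volume = 7,050 m³
S = 20,953 / 7,050 = 2.9721 ‰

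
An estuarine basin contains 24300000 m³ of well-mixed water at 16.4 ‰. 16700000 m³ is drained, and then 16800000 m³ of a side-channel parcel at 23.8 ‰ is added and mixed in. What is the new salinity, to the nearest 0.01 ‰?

21.50 ‰

Remaining after removal: 7,600,000 m³ at 16.4 ‰ (salt = 124,640,000)
After addition: salt = 124,640,000 + 16,800,000×23.8 = 524,480,000; volume = 24,400,000 m³
S = 524,480,000 / 24,400,000 = 21.4951 ‰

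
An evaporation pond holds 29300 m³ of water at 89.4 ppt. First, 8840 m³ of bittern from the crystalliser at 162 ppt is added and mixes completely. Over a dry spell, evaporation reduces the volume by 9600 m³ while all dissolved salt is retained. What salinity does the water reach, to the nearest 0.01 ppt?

141.96 ppt

After mixing: salt = 29,300×89.4 + 8,840×162 = 4,051,500; volume = 38,140 m³
After evaporation: salt unchanged = 4,051,500; volume = 38,140 − 9,600 = 28,540 m³
S = 4,051,500 / 28,540 = 141.9587 ppt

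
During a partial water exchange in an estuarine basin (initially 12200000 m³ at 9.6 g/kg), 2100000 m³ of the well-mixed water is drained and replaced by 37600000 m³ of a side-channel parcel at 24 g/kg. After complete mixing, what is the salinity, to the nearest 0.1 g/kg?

Remaining after removal: 10,100,000 m³ at 9.6 g/kg (salt = 96,960,000)
After addition: salt = 96,960,000 + 37,600,000×24 = 999,360,000; volume = 47,700,000 m³
S = 999,360,000 / 47,700,000 = 20.9509 g/kg

21.0 g/kg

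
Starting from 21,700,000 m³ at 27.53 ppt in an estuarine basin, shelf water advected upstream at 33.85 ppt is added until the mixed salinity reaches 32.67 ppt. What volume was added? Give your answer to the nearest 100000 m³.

Salt balance: 21,700,000×27.53 + V×33.85 = (21,700,000+V)×32.67
597,401,000 + 33.85V = 708,939,000 + 32.67V
111,538,000 = 1.18V
V = 94,523,728.81 m³

94500000 m³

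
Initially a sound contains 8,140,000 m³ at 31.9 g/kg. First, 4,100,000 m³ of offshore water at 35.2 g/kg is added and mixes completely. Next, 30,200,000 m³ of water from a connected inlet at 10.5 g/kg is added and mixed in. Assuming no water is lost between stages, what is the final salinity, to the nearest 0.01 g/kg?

16.99 g/kg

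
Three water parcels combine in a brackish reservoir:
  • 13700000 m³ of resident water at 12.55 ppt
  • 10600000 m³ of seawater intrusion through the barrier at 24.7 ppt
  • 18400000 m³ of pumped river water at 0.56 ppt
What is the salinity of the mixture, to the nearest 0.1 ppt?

By conservation of dissolved salt,
salt = 13,700,000×12.55 + 10,600,000×24.7 + 18,400,000×0.56 = 171,935,000 + 261,820,000 + 10,304,000 = 444,059,000
volume = 13,700,000 + 10,600,000 + 18,400,000 = 42,700,000 m³
S = 444,059,000 / 42,700,000 = 10.4 ppt

10.4 ppt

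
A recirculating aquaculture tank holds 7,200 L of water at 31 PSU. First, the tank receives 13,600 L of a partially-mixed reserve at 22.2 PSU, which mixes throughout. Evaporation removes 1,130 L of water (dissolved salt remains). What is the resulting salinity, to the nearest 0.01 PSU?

26.70 PSU

After mixing: salt = 7,200×31 + 13,600×22.2 = 525,120; volume = 20,800 L
After evaporation: salt unchanged = 525,120; volume = 20,800 − 1,130 = 19,670 L
S = 525,120 / 19,670 = 26.6965 PSU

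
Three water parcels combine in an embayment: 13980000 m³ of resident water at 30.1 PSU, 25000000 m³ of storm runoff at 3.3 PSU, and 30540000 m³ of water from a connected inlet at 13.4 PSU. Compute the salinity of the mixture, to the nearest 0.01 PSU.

Total salt / total volume:
salt = 13,980,000×30.1 + 25,000,000×3.3 + 30,540,000×13.4 = 420,798,000 + 82,500,000 + 409,236,000 = 912,534,000
volume = 13,980,000 + 25,000,000 + 30,540,000 = 69,520,000 m³
S = 912,534,000 / 69,520,000 = 13.1262 PSU

13.13 PSU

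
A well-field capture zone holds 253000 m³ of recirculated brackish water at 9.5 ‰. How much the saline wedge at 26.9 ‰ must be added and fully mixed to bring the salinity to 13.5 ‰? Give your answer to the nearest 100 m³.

Salt balance: 253,000×9.5 + V×26.9 = (253,000+V)×13.5
2,403,500 + 26.9V = 3,415,500 + 13.5V
1,012,000 = 13.4V
V = 75,522.39 m³

75500 m³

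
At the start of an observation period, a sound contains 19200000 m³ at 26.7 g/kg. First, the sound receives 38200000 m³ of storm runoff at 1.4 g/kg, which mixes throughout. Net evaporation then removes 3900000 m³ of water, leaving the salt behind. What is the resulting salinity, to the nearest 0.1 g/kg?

10.6 g/kg

After mixing: salt = 19,200,000×26.7 + 38,200,000×1.4 = 566,120,000; volume = 57,400,000 m³
After evaporation: salt unchanged = 566,120,000; volume = 57,400,000 − 3,900,000 = 53,500,000 m³
S = 566,120,000 / 53,500,000 = 10.5817 g/kg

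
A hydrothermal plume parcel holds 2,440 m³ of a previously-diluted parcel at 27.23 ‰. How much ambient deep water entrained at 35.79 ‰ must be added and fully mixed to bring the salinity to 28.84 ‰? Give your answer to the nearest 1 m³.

Salt balance: 2,440×27.23 + V×35.79 = (2,440+V)×28.84
66,441.2 + 35.79V = 70,369.6 + 28.84V
3,928.4 = 6.95V
V = 565.24 m³

565 m³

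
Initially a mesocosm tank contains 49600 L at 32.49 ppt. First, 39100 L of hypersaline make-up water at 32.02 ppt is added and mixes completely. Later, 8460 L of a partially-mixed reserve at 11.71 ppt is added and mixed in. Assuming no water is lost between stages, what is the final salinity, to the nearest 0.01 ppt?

30.49 ppt

Salt balance:
Initial salt = 49,600×32.49 = 1,611,504
After stage 1: salt = 1,611,504 + 39,100×32.02 = 2,863,486; volume = 88,700 L; S = 32.283 ppt
After stage 2: salt = 2,863,486 + 8,460×11.71 = 2,962,552.6; volume = 97,160 L
S = 2,962,552.6 / 97,160 = 30.4915 ppt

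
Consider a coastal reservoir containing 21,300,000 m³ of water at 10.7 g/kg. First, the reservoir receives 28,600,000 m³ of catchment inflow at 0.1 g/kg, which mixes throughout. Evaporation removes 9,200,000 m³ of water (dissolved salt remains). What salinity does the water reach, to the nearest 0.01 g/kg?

After mixing: salt = 21,300,000×10.7 + 28,600,000×0.1 = 230,770,000; volume = 49,900,000 m³
After evaporation: salt unchanged = 230,770,000; volume = 49,900,000 − 9,200,000 = 40,700,000 m³
S = 230,770,000 / 40,700,000 = 5.67 g/kg

5.67 g/kg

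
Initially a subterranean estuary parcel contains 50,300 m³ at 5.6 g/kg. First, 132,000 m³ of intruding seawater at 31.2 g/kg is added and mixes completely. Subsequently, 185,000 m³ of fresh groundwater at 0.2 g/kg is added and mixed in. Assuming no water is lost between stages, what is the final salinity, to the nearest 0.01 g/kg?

12.08 g/kg

Total salt / total volume:
Initial salt = 50,300×5.6 = 281,680
After stage 1: salt = 281,680 + 132,000×31.2 = 4,400,080; volume = 182,300 m³; S = 24.136 g/kg
After stage 2: salt = 4,400,080 + 185,000×0.2 = 4,437,080; volume = 367,300 m³
S = 4,437,080 / 367,300 = 12.0803 g/kg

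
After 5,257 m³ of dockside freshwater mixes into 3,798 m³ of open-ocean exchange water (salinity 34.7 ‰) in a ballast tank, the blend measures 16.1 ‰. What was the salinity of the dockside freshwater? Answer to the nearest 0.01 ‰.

2.66 ‰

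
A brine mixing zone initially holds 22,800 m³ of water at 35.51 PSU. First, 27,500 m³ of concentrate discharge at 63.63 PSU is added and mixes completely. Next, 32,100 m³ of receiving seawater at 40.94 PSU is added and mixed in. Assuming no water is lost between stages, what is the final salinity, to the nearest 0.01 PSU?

Conserving salt mass:
Initial salt = 22,800×35.51 = 809,628
After stage 1: salt = 809,628 + 27,500×63.63 = 2,559,453; volume = 50,300 m³; S = 50.884 PSU
After stage 2: salt = 2,559,453 + 32,100×40.94 = 3,873,627; volume = 82,400 m³
S = 3,873,627 / 82,400 = 47.01 PSU

47.01 PSU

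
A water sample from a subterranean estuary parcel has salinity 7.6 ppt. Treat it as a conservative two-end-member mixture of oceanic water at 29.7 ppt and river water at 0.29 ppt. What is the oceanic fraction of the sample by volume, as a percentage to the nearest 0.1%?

Let g be the oceanic fraction. Salt balance per unit volume:
g×29.7 + (1−g)×0.29 = 7.6
g = (7.6 − 0.29) / (29.7 − 0.29) = 7.31/29.41 = 0.2486

24.9%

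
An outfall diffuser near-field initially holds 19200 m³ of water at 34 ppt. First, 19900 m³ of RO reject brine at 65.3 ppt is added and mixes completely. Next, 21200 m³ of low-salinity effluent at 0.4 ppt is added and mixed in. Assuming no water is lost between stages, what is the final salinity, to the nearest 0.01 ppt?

Salt balance:
Initial salt = 19,200×34 = 652,800
After stage 1: salt = 652,800 + 19,900×65.3 = 1,952,270; volume = 39,100 m³; S = 49.93 ppt
After stage 2: salt = 1,952,270 + 21,200×0.4 = 1,960,750; volume = 60,300 m³
S = 1,960,750 / 60,300 = 32.5166 ppt

32.52 ppt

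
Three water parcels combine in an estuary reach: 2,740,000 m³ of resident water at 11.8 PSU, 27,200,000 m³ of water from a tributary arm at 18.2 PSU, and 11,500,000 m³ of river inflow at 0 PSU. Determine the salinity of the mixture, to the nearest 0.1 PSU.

12.7 PSU

Conserving salt mass:
salt = 2,740,000×11.8 + 27,200,000×18.2 + 11,500,000×0 = 32,332,000 + 495,040,000 + 0 = 527,372,000
volume = 2,740,000 + 27,200,000 + 11,500,000 = 41,440,000 m³
S = 527,372,000 / 41,440,000 = 12.726 PSU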